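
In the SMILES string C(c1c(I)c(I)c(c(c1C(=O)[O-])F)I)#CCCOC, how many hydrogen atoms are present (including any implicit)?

Hydrogens are implicit in SMILES; fill each atom to its normal valence:
  6 × C (aromatic): no H
  3 × C: no H
  3 × I: no H
  2 × C: 2 H each → 4
  2 × O: no H
  1 × C: 3 H
  1 × F: no H
  1 × O (charge -1): no H
  Total hydrogens = 7.

7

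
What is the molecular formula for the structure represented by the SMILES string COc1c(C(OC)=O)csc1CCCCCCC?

C14H22O3S

Heavy atoms from the SMILES: 14 C, 3 O, 1 S.
Implicit hydrogens by atom environment:
  6 × C: 2 H each → 12
  3 × C: 3 H each → 9
  3 × C (aromatic): no H
  3 × O: no H
  1 × C (aromatic): 1 H
  1 × C: no H
  1 × S (aromatic): no H
  Total hydrogens = 22.
Molecular formula: C14H22O3S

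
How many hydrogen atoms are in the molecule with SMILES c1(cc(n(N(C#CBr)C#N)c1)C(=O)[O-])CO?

5

Hydrogens are implicit in SMILES; fill each atom to its normal valence:
  4 × C: no H
  2 × C (aromatic): 1 H each → 2
  2 × C (aromatic): no H
  2 × N: no H
  1 × Br: no H
  1 × C: 2 H
  1 × N (aromatic): no H
  1 × O: 1 H
  1 × O: no H
  1 × O (charge -1): no H
  Total hydrogens = 5.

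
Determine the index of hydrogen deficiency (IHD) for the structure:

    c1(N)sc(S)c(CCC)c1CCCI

3

Molecular formula from the SMILES: C10H16INS2.
DoU = (2C + 2 + N − H − X)/2 = (2·10 + 2 + 1 − 16 − 1)/2 = 6/2 = 3.
(Structurally: 1 ring(s) + 2 π bond(s) = 3.)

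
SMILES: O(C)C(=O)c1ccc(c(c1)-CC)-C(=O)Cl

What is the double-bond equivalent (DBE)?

Molecular formula from the SMILES: C11H11ClO3.
DoU = (2C + 2 + N − H − X)/2 = (2·11 + 2 + 0 − 11 − 1)/2 = 12/2 = 6.
(Structurally: 1 ring(s) + 5 π bond(s) = 6.)

6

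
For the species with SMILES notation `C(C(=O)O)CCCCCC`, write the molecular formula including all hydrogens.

C8H16O2

Heavy atoms from the SMILES: 8 C, 2 O.
Implicit hydrogens by atom environment:
  6 × C: 2 H each → 12
  1 × C: 3 H
  1 × C: no H
  1 × O: 1 H
  1 × O: no H
  Total hydrogens = 16.
Molecular formula: C8H16O2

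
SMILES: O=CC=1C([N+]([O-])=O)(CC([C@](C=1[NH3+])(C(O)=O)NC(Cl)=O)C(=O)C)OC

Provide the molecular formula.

C12H15ClN3O8+

Heavy atoms from the SMILES: 12 C, 1 Cl, 3 N, 8 O.
Implicit hydrogens by atom environment:
  7 × C: no H
  6 × O: no H
  2 × C: 3 H each → 6
  2 × C: 1 H each → 2
  1 × C: 2 H
  1 × Cl: no H
  1 × N (charge +1): 3 H
  1 × N: 1 H
  1 × N (charge +1): no H
  1 × O: 1 H
  1 × O (charge -1): no H
  Total hydrogens = 15.
Net charge +1.
Molecular formula: C12H15ClN3O8+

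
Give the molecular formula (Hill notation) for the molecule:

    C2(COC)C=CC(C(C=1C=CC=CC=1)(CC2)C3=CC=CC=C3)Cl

Heavy atoms from the SMILES: 21 C, 1 Cl, 1 O.
Implicit hydrogens by atom environment:
  10 × C (aromatic): 1 H each → 10
  4 × C: 1 H each → 4
  3 × C: 2 H each → 6
  2 × C (aromatic): no H
  1 × C: 3 H
  1 × C: no H
  1 × Cl: no H
  1 × O: no H
  Total hydrogens = 23.
Molecular formula: C21H23ClO

C21H23ClO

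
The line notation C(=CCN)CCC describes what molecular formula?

C6H13N

Heavy atoms from the SMILES: 6 C, 1 N.
Implicit hydrogens by atom environment:
  3 × C: 2 H each → 6
  2 × C: 1 H each → 2
  1 × C: 3 H
  1 × N: 2 H
  Total hydrogens = 13.
Molecular formula: C6H13N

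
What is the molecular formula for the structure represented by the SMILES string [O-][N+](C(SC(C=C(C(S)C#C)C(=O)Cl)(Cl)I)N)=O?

Heavy atoms from the SMILES: 8 C, 2 Cl, 1 I, 2 N, 3 O, 2 S.
Implicit hydrogens by atom environment:
  4 × C: 1 H each → 4
  4 × C: no H
  2 × Cl: no H
  2 × O: no H
  1 × I: no H
  1 × N: 2 H
  1 × N (charge +1): no H
  1 × O (charge -1): no H
  1 × S: 1 H
  1 × S: no H
  Total hydrogens = 7.
Molecular formula: C8H7Cl2IN2O3S2

C8H7Cl2IN2O3S2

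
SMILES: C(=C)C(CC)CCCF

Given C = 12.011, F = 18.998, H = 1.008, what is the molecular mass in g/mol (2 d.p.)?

Molecular formula: C8H15F.
M = 8×12.011 + 1×18.998 + 15×1.008 = 130.21 g/mol.

130.21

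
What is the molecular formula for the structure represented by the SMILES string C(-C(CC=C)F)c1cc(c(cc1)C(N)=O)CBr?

Heavy atoms from the SMILES: 1 Br, 13 C, 1 F, 1 N, 1 O.
Implicit hydrogens by atom environment:
  4 × C: 2 H each → 8
  3 × C (aromatic): 1 H each → 3
  3 × C (aromatic): no H
  2 × C: 1 H each → 2
  1 × Br: no H
  1 × C: no H
  1 × F: no H
  1 × N: 2 H
  1 × O: no H
  Total hydrogens = 15.
Molecular formula: C13H15BrFNO

C13H15BrFNO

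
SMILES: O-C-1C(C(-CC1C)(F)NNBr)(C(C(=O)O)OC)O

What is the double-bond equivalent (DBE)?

Molecular formula from the SMILES: C9H16BrFN2O5.
DoU = (2C + 2 + N − H − X)/2 = (2·9 + 2 + 2 − 16 − 2)/2 = 4/2 = 2.
(Structurally: 1 ring(s) + 1 π bond(s) = 2.)

2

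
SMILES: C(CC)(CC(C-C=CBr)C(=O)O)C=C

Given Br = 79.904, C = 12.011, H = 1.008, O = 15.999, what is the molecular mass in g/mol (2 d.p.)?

Molecular formula: C11H17BrO2.
M = 1×79.904 + 11×12.011 + 17×1.008 + 2×15.999 = 261.16 g/mol.

261.16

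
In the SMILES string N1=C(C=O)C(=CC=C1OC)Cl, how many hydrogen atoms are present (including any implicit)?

Hydrogens are implicit in SMILES; fill each atom to its normal valence:
  3 × C (aromatic): no H
  2 × C (aromatic): 1 H each → 2
  2 × O: no H
  1 × C: 3 H
  1 × C: 1 H
  1 × Cl: no H
  1 × N (aromatic): no H
  Total hydrogens = 6.

6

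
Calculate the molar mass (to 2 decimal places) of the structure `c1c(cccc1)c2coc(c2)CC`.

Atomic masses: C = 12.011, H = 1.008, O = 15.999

172.23

Molecular formula: C12H12O.
M = 12×12.011 + 12×1.008 + 1×15.999 = 172.23 g/mol.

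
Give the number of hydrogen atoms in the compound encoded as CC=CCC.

10

Hydrogens are implicit in SMILES; fill each atom to its normal valence:
  2 × C: 3 H each → 6
  2 × C: 1 H each → 2
  1 × C: 2 H
  Total hydrogens = 10.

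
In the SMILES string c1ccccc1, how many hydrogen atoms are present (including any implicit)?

6

Hydrogens are implicit in SMILES; fill each atom to its normal valence:
  6 × C (aromatic): 1 H each → 6
  Total hydrogens = 6.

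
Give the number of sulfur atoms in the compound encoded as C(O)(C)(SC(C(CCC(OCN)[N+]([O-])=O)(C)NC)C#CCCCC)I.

The symbol for sulfur appears 1 time in the SMILES.

1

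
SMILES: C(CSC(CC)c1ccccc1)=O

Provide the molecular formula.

C11H14OS

Heavy atoms from the SMILES: 11 C, 1 O, 1 S.
Implicit hydrogens by atom environment:
  5 × C (aromatic): 1 H each → 5
  2 × C: 2 H each → 4
  2 × C: 1 H each → 2
  1 × C: 3 H
  1 × C (aromatic): no H
  1 × O: no H
  1 × S: no H
  Total hydrogens = 14.
Molecular formula: C11H14OS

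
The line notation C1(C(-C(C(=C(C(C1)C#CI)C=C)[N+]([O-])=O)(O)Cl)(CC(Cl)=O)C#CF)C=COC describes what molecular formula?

C18H15Cl2FINO5

Heavy atoms from the SMILES: 18 C, 2 Cl, 1 F, 1 I, 1 N, 5 O.
Implicit hydrogens by atom environment:
  9 × C: no H
  5 × C: 1 H each → 5
  3 × C: 2 H each → 6
  3 × O: no H
  2 × Cl: no H
  1 × C: 3 H
  1 × F: no H
  1 × I: no H
  1 × N (charge +1): no H
  1 × O: 1 H
  1 × O (charge -1): no H
  Total hydrogens = 15.
Molecular formula: C18H15Cl2FINO5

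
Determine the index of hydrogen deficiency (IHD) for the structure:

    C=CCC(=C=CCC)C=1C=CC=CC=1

Molecular formula from the SMILES: C14H16.
DoU = (2C + 2 + N − H − X)/2 = (2·14 + 2 + 0 − 16 − 0)/2 = 14/2 = 7.
(Structurally: 1 ring(s) + 6 π bond(s) = 7.)

7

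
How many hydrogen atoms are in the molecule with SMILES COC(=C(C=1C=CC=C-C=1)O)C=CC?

14

Hydrogens are implicit in SMILES; fill each atom to its normal valence:
  5 × C (aromatic): 1 H each → 5
  2 × C: 3 H each → 6
  2 × C: 1 H each → 2
  2 × C: no H
  1 × C (aromatic): no H
  1 × O: 1 H
  1 × O: no H
  Total hydrogens = 14.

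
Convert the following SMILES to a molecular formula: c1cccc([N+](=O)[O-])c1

Heavy atoms from the SMILES: 6 C, 1 N, 2 O.
Implicit hydrogens by atom environment:
  5 × C (aromatic): 1 H each → 5
  1 × C (aromatic): no H
  1 × N (charge +1): no H
  1 × O: no H
  1 × O (charge -1): no H
  Total hydrogens = 5.
Molecular formula: C6H5NO2

C6H5NO2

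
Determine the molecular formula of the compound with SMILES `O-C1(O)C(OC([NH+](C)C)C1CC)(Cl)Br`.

C8H16BrClNO3+

Heavy atoms from the SMILES: 1 Br, 8 C, 1 Cl, 1 N, 3 O.
Implicit hydrogens by atom environment:
  3 × C: 3 H each → 9
  2 × C: 1 H each → 2
  2 × C: no H
  2 × O: 1 H each → 2
  1 × Br: no H
  1 × C: 2 H
  1 × Cl: no H
  1 × N (charge +1): 1 H
  1 × O: no H
  Total hydrogens = 16.
Net charge +1.
Molecular formula: C8H16BrClNO3+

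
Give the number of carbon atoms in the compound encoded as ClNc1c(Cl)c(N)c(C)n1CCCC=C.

10

The symbol for carbon appears 10 times in the SMILES. Lowercase c denotes aromatic carbon and counts toward C.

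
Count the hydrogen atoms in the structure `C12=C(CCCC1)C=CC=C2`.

Hydrogens are implicit in SMILES; fill each atom to its normal valence:
  4 × C: 2 H each → 8
  4 × C (aromatic): 1 H each → 4
  2 × C (aromatic): no H
  Total hydrogens = 12.

12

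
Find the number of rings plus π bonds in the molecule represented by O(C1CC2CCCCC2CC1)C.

Molecular formula from the SMILES: C11H20O.
DoU = (2C + 2 + N − H − X)/2 = (2·11 + 2 + 0 − 20 − 0)/2 = 4/2 = 2.
(Structurally: 2 ring(s) + 0 π bond(s) = 2.)

2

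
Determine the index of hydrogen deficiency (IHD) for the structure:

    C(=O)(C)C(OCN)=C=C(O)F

3

Molecular formula from the SMILES: C6H8FNO3.
DoU = (2C + 2 + N − H − X)/2 = (2·6 + 2 + 1 − 8 − 1)/2 = 6/2 = 3.
(Structurally: 0 ring(s) + 3 π bond(s) = 3.)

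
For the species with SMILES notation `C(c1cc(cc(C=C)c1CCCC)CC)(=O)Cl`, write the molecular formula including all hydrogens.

C15H19ClO

Heavy atoms from the SMILES: 15 C, 1 Cl, 1 O.
Implicit hydrogens by atom environment:
  5 × C: 2 H each → 10
  4 × C (aromatic): no H
  2 × C: 3 H each → 6
  2 × C (aromatic): 1 H each → 2
  1 × C: 1 H
  1 × C: no H
  1 × Cl: no H
  1 × O: no H
  Total hydrogens = 19.
Molecular formula: C15H19ClO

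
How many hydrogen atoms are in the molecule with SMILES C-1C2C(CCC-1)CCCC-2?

18

Hydrogens are implicit in SMILES; fill each atom to its normal valence:
  8 × C: 2 H each → 16
  2 × C: 1 H each → 2
  Total hydrogens = 18.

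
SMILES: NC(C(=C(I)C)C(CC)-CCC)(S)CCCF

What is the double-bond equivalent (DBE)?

Molecular formula from the SMILES: C13H25FINS.
DoU = (2C + 2 + N − H − X)/2 = (2·13 + 2 + 1 − 25 − 2)/2 = 2/2 = 1.
(Structurally: 0 ring(s) + 1 π bond(s) = 1.)

1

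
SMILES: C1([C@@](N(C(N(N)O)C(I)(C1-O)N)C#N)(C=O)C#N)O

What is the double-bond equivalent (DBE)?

Molecular formula from the SMILES: C8H11IN6O4.
DoU = (2C + 2 + N − H − X)/2 = (2·8 + 2 + 6 − 11 − 1)/2 = 12/2 = 6.
(Structurally: 1 ring(s) + 5 π bond(s) = 6.)

6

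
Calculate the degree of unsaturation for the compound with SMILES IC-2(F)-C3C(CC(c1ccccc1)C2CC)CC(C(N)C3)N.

6

Molecular formula from the SMILES: C18H26FIN2.
DoU = (2C + 2 + N − H − X)/2 = (2·18 + 2 + 2 − 26 − 2)/2 = 12/2 = 6.
(Structurally: 3 ring(s) + 3 π bond(s) = 6.)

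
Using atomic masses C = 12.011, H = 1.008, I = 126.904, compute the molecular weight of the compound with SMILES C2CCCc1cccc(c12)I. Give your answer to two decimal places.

258.10

Molecular formula: C10H11I.
M = 10×12.011 + 11×1.008 + 1×126.904 = 258.10 g/mol.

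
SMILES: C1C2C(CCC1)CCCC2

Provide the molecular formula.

Heavy atoms from the SMILES: 10 C.
Implicit hydrogens by atom environment:
  8 × C: 2 H each → 16
  2 × C: 1 H each → 2
  Total hydrogens = 18.
Molecular formula: C10H18

C10H18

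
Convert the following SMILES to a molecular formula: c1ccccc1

C6H6

Heavy atoms from the SMILES: 6 C.
Implicit hydrogens by atom environment:
  6 × C (aromatic): 1 H each → 6
  Total hydrogens = 6.
Molecular formula: C6H6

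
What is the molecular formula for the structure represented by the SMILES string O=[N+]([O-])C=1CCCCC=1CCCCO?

C10H17NO3

Heavy atoms from the SMILES: 10 C, 1 N, 3 O.
Implicit hydrogens by atom environment:
  8 × C: 2 H each → 16
  2 × C: no H
  1 × N (charge +1): no H
  1 × O: 1 H
  1 × O: no H
  1 × O (charge -1): no H
  Total hydrogens = 17.
Molecular formula: C10H17NO3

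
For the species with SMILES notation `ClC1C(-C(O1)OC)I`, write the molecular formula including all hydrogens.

Heavy atoms from the SMILES: 4 C, 1 Cl, 1 I, 2 O.
Implicit hydrogens by atom environment:
  3 × C: 1 H each → 3
  2 × O: no H
  1 × C: 3 H
  1 × Cl: no H
  1 × I: no H
  Total hydrogens = 6.
Molecular formula: C4H6ClIO2

C4H6ClIO2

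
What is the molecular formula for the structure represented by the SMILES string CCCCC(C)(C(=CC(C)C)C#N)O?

Heavy atoms from the SMILES: 12 C, 1 N, 1 O.
Implicit hydrogens by atom environment:
  4 × C: 3 H each → 12
  3 × C: 2 H each → 6
  3 × C: no H
  2 × C: 1 H each → 2
  1 × N: no H
  1 × O: 1 H
  Total hydrogens = 21.
Molecular formula: C12H21NO

C12H21NO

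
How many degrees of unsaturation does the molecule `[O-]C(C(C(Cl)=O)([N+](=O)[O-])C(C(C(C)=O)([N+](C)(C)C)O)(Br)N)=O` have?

4

Molecular formula from the SMILES: C10H15BrClN3O7.
DoU = (2C + 2 + N − H − X)/2 = (2·10 + 2 + 3 − 15 − 2)/2 = 8/2 = 4.
(Structurally: 0 ring(s) + 4 π bond(s) = 4.)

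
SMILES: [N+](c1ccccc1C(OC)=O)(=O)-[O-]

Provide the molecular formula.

Heavy atoms from the SMILES: 8 C, 1 N, 4 O.
Implicit hydrogens by atom environment:
  4 × C (aromatic): 1 H each → 4
  3 × O: no H
  2 × C (aromatic): no H
  1 × C: 3 H
  1 × C: no H
  1 × N (charge +1): no H
  1 × O (charge -1): no H
  Total hydrogens = 7.
Molecular formula: C8H7NO4

C8H7NO4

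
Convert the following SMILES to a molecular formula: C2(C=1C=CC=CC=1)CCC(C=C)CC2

Heavy atoms from the SMILES: 14 C.
Implicit hydrogens by atom environment:
  5 × C: 2 H each → 10
  5 × C (aromatic): 1 H each → 5
  3 × C: 1 H each → 3
  1 × C (aromatic): no H
  Total hydrogens = 18.
Molecular formula: C14H18

C14H18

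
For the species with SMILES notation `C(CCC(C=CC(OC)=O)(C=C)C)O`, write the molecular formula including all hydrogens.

C11H18O3

Heavy atoms from the SMILES: 11 C, 3 O.
Implicit hydrogens by atom environment:
  4 × C: 2 H each → 8
  3 × C: 1 H each → 3
  2 × C: 3 H each → 6
  2 × C: no H
  2 × O: no H
  1 × O: 1 H
  Total hydrogens = 18.
Molecular formula: C11H18O3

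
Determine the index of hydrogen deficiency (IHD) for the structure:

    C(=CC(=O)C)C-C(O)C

2

Molecular formula from the SMILES: C7H12O2.
DoU = (2C + 2 + N − H − X)/2 = (2·7 + 2 + 0 − 12 − 0)/2 = 4/2 = 2.
(Structurally: 0 ring(s) + 2 π bond(s) = 2.)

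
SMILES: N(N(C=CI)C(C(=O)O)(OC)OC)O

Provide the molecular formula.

Heavy atoms from the SMILES: 6 C, 1 I, 2 N, 5 O.
Implicit hydrogens by atom environment:
  3 × O: no H
  2 × C: 3 H each → 6
  2 × C: 1 H each → 2
  2 × C: no H
  2 × O: 1 H each → 2
  1 × I: no H
  1 × N: 1 H
  1 × N: no H
  Total hydrogens = 11.
Molecular formula: C6H11IN2O5

C6H11IN2O5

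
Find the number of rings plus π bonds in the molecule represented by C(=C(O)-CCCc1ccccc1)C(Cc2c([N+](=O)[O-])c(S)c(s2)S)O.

9

Molecular formula from the SMILES: C17H19NO4S3.
DoU = (2C + 2 + N − H − X)/2 = (2·17 + 2 + 1 − 19 − 0)/2 = 18/2 = 9.
(Structurally: 2 ring(s) + 7 π bond(s) = 9.)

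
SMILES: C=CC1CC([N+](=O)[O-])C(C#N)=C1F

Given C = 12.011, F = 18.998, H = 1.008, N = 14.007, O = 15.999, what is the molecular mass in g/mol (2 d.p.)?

Molecular formula: C8H7FN2O2.
M = 8×12.011 + 1×18.998 + 7×1.008 + 2×14.007 + 2×15.999 = 182.15 g/mol.

182.15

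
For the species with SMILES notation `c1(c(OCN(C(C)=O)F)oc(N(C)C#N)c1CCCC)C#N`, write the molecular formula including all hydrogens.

C14H17FN4O3

Heavy atoms from the SMILES: 14 C, 1 F, 4 N, 3 O.
Implicit hydrogens by atom environment:
  4 × C: 2 H each → 8
  4 × C (aromatic): no H
  4 × N: no H
  3 × C: 3 H each → 9
  3 × C: no H
  2 × O: no H
  1 × F: no H
  1 × O (aromatic): no H
  Total hydrogens = 17.
Molecular formula: C14H17FN4O3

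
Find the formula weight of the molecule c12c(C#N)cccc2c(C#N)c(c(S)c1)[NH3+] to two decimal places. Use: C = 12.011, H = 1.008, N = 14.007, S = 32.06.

226.28

Molecular formula: C12H8N3S+.
M = 12×12.011 + 8×1.008 + 3×14.007 + 1×32.06 = 226.28 g/mol.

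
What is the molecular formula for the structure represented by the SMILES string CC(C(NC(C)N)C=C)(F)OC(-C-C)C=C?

C12H23FN2O

Heavy atoms from the SMILES: 12 C, 1 F, 2 N, 1 O.
Implicit hydrogens by atom environment:
  5 × C: 1 H each → 5
  3 × C: 3 H each → 9
  3 × C: 2 H each → 6
  1 × C: no H
  1 × F: no H
  1 × N: 2 H
  1 × N: 1 H
  1 × O: no H
  Total hydrogens = 23.
Molecular formula: C12H23FN2O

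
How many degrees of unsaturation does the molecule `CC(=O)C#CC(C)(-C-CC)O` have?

3

Molecular formula from the SMILES: C9H14O2.
DoU = (2C + 2 + N − H − X)/2 = (2·9 + 2 + 0 − 14 − 0)/2 = 6/2 = 3.
(Structurally: 0 ring(s) + 3 π bond(s) = 3.)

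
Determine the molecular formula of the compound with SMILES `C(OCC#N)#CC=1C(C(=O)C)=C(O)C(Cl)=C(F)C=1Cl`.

Heavy atoms from the SMILES: 12 C, 2 Cl, 1 F, 1 N, 3 O.
Implicit hydrogens by atom environment:
  6 × C (aromatic): no H
  4 × C: no H
  2 × Cl: no H
  2 × O: no H
  1 × C: 3 H
  1 × C: 2 H
  1 × F: no H
  1 × N: no H
  1 × O: 1 H
  Total hydrogens = 6.
Molecular formula: C12H6Cl2FNO3

C12H6Cl2FNO3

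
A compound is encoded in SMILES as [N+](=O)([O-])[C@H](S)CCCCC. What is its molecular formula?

Heavy atoms from the SMILES: 6 C, 1 N, 2 O, 1 S.
Implicit hydrogens by atom environment:
  4 × C: 2 H each → 8
  1 × C: 3 H
  1 × C: 1 H
  1 × N (charge +1): no H
  1 × O: no H
  1 × O (charge -1): no H
  1 × S: 1 H
  Total hydrogens = 13.
Molecular formula: C6H13NO2S

C6H13NO2S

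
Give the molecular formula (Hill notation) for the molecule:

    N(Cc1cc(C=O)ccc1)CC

C10H13NO

Heavy atoms from the SMILES: 10 C, 1 N, 1 O.
Implicit hydrogens by atom environment:
  4 × C (aromatic): 1 H each → 4
  2 × C: 2 H each → 4
  2 × C (aromatic): no H
  1 × C: 3 H
  1 × C: 1 H
  1 × N: 1 H
  1 × O: no H
  Total hydrogens = 13.
Molecular formula: C10H13NO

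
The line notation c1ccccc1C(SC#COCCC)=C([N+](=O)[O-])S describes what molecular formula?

C13H13NO3S2

Heavy atoms from the SMILES: 13 C, 1 N, 3 O, 2 S.
Implicit hydrogens by atom environment:
  5 × C (aromatic): 1 H each → 5
  4 × C: no H
  2 × C: 2 H each → 4
  2 × O: no H
  1 × C: 3 H
  1 × C (aromatic): no H
  1 × N (charge +1): no H
  1 × O (charge -1): no H
  1 × S: 1 H
  1 × S: no H
  Total hydrogens = 13.
Molecular formula: C13H13NO3S2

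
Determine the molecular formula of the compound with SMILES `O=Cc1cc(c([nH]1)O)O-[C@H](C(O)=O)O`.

Heavy atoms from the SMILES: 7 C, 1 N, 6 O.
Implicit hydrogens by atom environment:
  3 × C (aromatic): no H
  3 × O: 1 H each → 3
  3 × O: no H
  2 × C: 1 H each → 2
  1 × C (aromatic): 1 H
  1 × C: no H
  1 × N (aromatic): 1 H
  Total hydrogens = 7.
Molecular formula: C7H7NO6

C7H7NO6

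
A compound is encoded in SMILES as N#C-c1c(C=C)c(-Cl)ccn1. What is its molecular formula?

Heavy atoms from the SMILES: 8 C, 1 Cl, 2 N.
Implicit hydrogens by atom environment:
  3 × C (aromatic): no H
  2 × C (aromatic): 1 H each → 2
  1 × C: 2 H
  1 × C: 1 H
  1 × C: no H
  1 × Cl: no H
  1 × N (aromatic): no H
  1 × N: no H
  Total hydrogens = 5.
Molecular formula: C8H5ClN2

C8H5ClN2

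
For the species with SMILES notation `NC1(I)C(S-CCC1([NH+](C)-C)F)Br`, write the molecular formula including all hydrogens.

C7H14BrFIN2S+

Heavy atoms from the SMILES: 1 Br, 7 C, 1 F, 1 I, 2 N, 1 S.
Implicit hydrogens by atom environment:
  2 × C: 3 H each → 6
  2 × C: 2 H each → 4
  2 × C: no H
  1 × Br: no H
  1 × C: 1 H
  1 × F: no H
  1 × I: no H
  1 × N: 2 H
  1 × N (charge +1): 1 H
  1 × S: no H
  Total hydrogens = 14.
Net charge +1.
Molecular formula: C7H14BrFIN2S+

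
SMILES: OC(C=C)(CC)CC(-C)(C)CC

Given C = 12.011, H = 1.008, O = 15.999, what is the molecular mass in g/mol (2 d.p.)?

Molecular formula: C11H22O.
M = 11×12.011 + 22×1.008 + 1×15.999 = 170.30 g/mol.

170.30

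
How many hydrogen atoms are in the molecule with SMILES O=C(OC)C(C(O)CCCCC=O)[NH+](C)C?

Hydrogens are implicit in SMILES; fill each atom to its normal valence:
  4 × C: 2 H each → 8
  3 × C: 3 H each → 9
  3 × C: 1 H each → 3
  3 × O: no H
  1 × C: no H
  1 × N (charge +1): 1 H
  1 × O: 1 H
  Total hydrogens = 22.

22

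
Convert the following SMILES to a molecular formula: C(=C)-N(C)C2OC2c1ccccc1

Heavy atoms from the SMILES: 11 C, 1 N, 1 O.
Implicit hydrogens by atom environment:
  5 × C (aromatic): 1 H each → 5
  3 × C: 1 H each → 3
  1 × C: 3 H
  1 × C: 2 H
  1 × C (aromatic): no H
  1 × N: no H
  1 × O: no H
  Total hydrogens = 13.
Molecular formula: C11H13NO

C11H13NO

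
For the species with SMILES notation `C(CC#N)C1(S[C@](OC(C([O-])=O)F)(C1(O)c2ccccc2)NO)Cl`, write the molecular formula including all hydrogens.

C14H13ClFN2O5S-

Heavy atoms from the SMILES: 14 C, 1 Cl, 1 F, 2 N, 5 O, 1 S.
Implicit hydrogens by atom environment:
  5 × C (aromatic): 1 H each → 5
  5 × C: no H
  2 × C: 2 H each → 4
  2 × O: 1 H each → 2
  2 × O: no H
  1 × C: 1 H
  1 × C (aromatic): no H
  1 × Cl: no H
  1 × F: no H
  1 × N: 1 H
  1 × N: no H
  1 × O (charge -1): no H
  1 × S: no H
  Total hydrogens = 13.
Net charge -1.
Molecular formula: C14H13ClFN2O5S-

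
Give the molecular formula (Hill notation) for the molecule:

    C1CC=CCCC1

C7H12

Heavy atoms from the SMILES: 7 C.
Implicit hydrogens by atom environment:
  5 × C: 2 H each → 10
  2 × C: 1 H each → 2
  Total hydrogens = 12.
Molecular formula: C7H12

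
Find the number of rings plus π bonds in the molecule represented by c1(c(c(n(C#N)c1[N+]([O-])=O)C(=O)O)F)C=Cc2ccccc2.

12

Molecular formula from the SMILES: C14H8FN3O4.
DoU = (2C + 2 + N − H − X)/2 = (2·14 + 2 + 3 − 8 − 1)/2 = 24/2 = 12.
(Structurally: 2 ring(s) + 10 π bond(s) = 12.)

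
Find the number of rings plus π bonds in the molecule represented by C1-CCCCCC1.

Molecular formula from the SMILES: C7H14.
DoU = (2C + 2 + N − H − X)/2 = (2·7 + 2 + 0 − 14 − 0)/2 = 2/2 = 1.
(Structurally: 1 ring(s) + 0 π bond(s) = 1.)

1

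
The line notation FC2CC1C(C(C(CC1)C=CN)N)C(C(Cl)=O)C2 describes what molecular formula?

Heavy atoms from the SMILES: 13 C, 1 Cl, 1 F, 2 N, 1 O.
Implicit hydrogens by atom environment:
  8 × C: 1 H each → 8
  4 × C: 2 H each → 8
  2 × N: 2 H each → 4
  1 × C: no H
  1 × Cl: no H
  1 × F: no H
  1 × O: no H
  Total hydrogens = 20.
Molecular formula: C13H20ClFN2O

C13H20ClFN2O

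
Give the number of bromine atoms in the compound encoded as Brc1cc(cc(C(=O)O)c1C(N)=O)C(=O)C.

1

The symbol for bromine appears 1 time in the SMILES.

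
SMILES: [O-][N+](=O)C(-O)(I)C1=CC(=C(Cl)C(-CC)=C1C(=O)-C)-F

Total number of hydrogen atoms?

Hydrogens are implicit in SMILES; fill each atom to its normal valence:
  5 × C (aromatic): no H
  2 × C: 3 H each → 6
  2 × C: no H
  2 × O: no H
  1 × C: 2 H
  1 × C (aromatic): 1 H
  1 × Cl: no H
  1 × F: no H
  1 × I: no H
  1 × N (charge +1): no H
  1 × O: 1 H
  1 × O (charge -1): no H
  Total hydrogens = 10.

10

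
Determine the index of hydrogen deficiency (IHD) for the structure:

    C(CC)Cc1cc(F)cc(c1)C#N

Molecular formula from the SMILES: C11H12FN.
DoU = (2C + 2 + N − H − X)/2 = (2·11 + 2 + 1 − 12 − 1)/2 = 12/2 = 6.
(Structurally: 1 ring(s) + 5 π bond(s) = 6.)

6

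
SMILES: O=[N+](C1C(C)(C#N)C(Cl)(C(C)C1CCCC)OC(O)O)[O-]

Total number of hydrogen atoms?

Hydrogens are implicit in SMILES; fill each atom to its normal valence:
  4 × C: 1 H each → 4
  3 × C: 3 H each → 9
  3 × C: 2 H each → 6
  3 × C: no H
  2 × O: 1 H each → 2
  2 × O: no H
  1 × Cl: no H
  1 × N: no H
  1 × N (charge +1): no H
  1 × O (charge -1): no H
  Total hydrogens = 21.

21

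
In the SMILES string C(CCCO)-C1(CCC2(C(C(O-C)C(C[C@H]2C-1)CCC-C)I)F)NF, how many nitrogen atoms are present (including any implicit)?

The symbol for nitrogen appears 1 time in the SMILES.

1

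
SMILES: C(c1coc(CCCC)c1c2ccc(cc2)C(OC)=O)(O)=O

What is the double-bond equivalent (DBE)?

Molecular formula from the SMILES: C17H18O5.
DoU = (2C + 2 + N − H − X)/2 = (2·17 + 2 + 0 − 18 − 0)/2 = 18/2 = 9.
(Structurally: 2 ring(s) + 7 π bond(s) = 9.)

9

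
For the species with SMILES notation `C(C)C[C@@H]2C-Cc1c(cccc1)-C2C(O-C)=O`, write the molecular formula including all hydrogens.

C15H20O2

Heavy atoms from the SMILES: 15 C, 2 O.
Implicit hydrogens by atom environment:
  4 × C: 2 H each → 8
  4 × C (aromatic): 1 H each → 4
  2 × C: 3 H each → 6
  2 × C: 1 H each → 2
  2 × C (aromatic): no H
  2 × O: no H
  1 × C: no H
  Total hydrogens = 20.
Molecular formula: C15H20O2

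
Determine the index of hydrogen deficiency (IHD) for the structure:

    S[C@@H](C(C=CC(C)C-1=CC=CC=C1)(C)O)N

Molecular formula from the SMILES: C13H19NOS.
DoU = (2C + 2 + N − H − X)/2 = (2·13 + 2 + 1 − 19 − 0)/2 = 10/2 = 5.
(Structurally: 1 ring(s) + 4 π bond(s) = 5.)

5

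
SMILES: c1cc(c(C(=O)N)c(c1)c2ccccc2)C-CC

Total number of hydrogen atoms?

17

Hydrogens are implicit in SMILES; fill each atom to its normal valence:
  8 × C (aromatic): 1 H each → 8
  4 × C (aromatic): no H
  2 × C: 2 H each → 4
  1 × C: 3 H
  1 × C: no H
  1 × N: 2 H
  1 × O: no H
  Total hydrogens = 17.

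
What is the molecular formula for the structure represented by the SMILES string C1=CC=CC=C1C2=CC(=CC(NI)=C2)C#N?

C13H9IN2

Heavy atoms from the SMILES: 13 C, 1 I, 2 N.
Implicit hydrogens by atom environment:
  8 × C (aromatic): 1 H each → 8
  4 × C (aromatic): no H
  1 × C: no H
  1 × I: no H
  1 × N: 1 H
  1 × N: no H
  Total hydrogens = 9.
Molecular formula: C13H9IN2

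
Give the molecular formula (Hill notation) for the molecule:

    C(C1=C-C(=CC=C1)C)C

C9H12

Heavy atoms from the SMILES: 9 C.
Implicit hydrogens by atom environment:
  4 × C (aromatic): 1 H each → 4
  2 × C: 3 H each → 6
  2 × C (aromatic): no H
  1 × C: 2 H
  Total hydrogens = 12.
Molecular formula: C9H12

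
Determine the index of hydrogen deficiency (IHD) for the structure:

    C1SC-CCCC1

Molecular formula from the SMILES: C6H12S.
DoU = (2C + 2 + N − H − X)/2 = (2·6 + 2 + 0 − 12 − 0)/2 = 2/2 = 1.
(Structurally: 1 ring(s) + 0 π bond(s) = 1.)

1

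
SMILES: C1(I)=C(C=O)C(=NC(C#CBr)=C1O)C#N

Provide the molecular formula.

C9H2BrIN2O2

Heavy atoms from the SMILES: 1 Br, 9 C, 1 I, 2 N, 2 O.
Implicit hydrogens by atom environment:
  5 × C (aromatic): no H
  3 × C: no H
  1 × Br: no H
  1 × C: 1 H
  1 × I: no H
  1 × N (aromatic): no H
  1 × N: no H
  1 × O: 1 H
  1 × O: no H
  Total hydrogens = 2.
Molecular formula: C9H2BrIN2O2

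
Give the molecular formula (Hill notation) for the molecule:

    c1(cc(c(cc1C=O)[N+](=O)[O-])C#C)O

Heavy atoms from the SMILES: 9 C, 1 N, 4 O.
Implicit hydrogens by atom environment:
  4 × C (aromatic): no H
  2 × C (aromatic): 1 H each → 2
  2 × C: 1 H each → 2
  2 × O: no H
  1 × C: no H
  1 × N (charge +1): no H
  1 × O: 1 H
  1 × O (charge -1): no H
  Total hydrogens = 5.
Molecular formula: C9H5NO4

C9H5NO4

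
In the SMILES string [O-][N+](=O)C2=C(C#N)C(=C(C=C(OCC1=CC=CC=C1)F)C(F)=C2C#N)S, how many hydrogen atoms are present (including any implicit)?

9

Hydrogens are implicit in SMILES; fill each atom to its normal valence:
  7 × C (aromatic): no H
  5 × C (aromatic): 1 H each → 5
  3 × C: no H
  2 × F: no H
  2 × N: no H
  2 × O: no H
  1 × C: 2 H
  1 × C: 1 H
  1 × N (charge +1): no H
  1 × O (charge -1): no H
  1 × S: 1 H
  Total hydrogens = 9.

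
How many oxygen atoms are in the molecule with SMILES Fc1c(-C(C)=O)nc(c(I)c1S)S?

The symbol for oxygen appears 1 time in the SMILES.

1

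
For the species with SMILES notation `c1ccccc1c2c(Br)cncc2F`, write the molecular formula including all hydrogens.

Heavy atoms from the SMILES: 1 Br, 11 C, 1 F, 1 N.
Implicit hydrogens by atom environment:
  7 × C (aromatic): 1 H each → 7
  4 × C (aromatic): no H
  1 × Br: no H
  1 × F: no H
  1 × N (aromatic): no H
  Total hydrogens = 7.
Molecular formula: C11H7BrFN

C11H7BrFN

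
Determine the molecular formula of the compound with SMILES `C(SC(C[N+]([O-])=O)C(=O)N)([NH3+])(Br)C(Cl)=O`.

Heavy atoms from the SMILES: 1 Br, 5 C, 1 Cl, 3 N, 4 O, 1 S.
Implicit hydrogens by atom environment:
  3 × C: no H
  3 × O: no H
  1 × Br: no H
  1 × C: 2 H
  1 × C: 1 H
  1 × Cl: no H
  1 × N (charge +1): 3 H
  1 × N: 2 H
  1 × N (charge +1): no H
  1 × O (charge -1): no H
  1 × S: no H
  Total hydrogens = 8.
Net charge +1.
Molecular formula: C5H8BrClN3O4S+

C5H8BrClN3O4S+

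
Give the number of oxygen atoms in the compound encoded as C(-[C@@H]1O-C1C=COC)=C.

2

The symbol for oxygen appears 2 times in the SMILES.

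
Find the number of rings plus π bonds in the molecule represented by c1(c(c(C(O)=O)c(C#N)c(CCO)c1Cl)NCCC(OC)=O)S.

8

Molecular formula from the SMILES: C14H15ClN2O5S.
DoU = (2C + 2 + N − H − X)/2 = (2·14 + 2 + 2 − 15 − 1)/2 = 16/2 = 8.
(Structurally: 1 ring(s) + 7 π bond(s) = 8.)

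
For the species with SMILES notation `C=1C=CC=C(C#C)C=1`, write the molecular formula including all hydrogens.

Heavy atoms from the SMILES: 8 C.
Implicit hydrogens by atom environment:
  5 × C (aromatic): 1 H each → 5
  1 × C: 1 H
  1 × C (aromatic): no H
  1 × C: no H
  Total hydrogens = 6.
Molecular formula: C8H6

C8H6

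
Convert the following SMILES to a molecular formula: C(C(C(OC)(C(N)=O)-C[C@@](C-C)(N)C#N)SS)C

Heavy atoms from the SMILES: 11 C, 3 N, 2 O, 2 S.
Implicit hydrogens by atom environment:
  4 × C: no H
  3 × C: 3 H each → 9
  3 × C: 2 H each → 6
  2 × N: 2 H each → 4
  2 × O: no H
  1 × C: 1 H
  1 × N: no H
  1 × S: 1 H
  1 × S: no H
  Total hydrogens = 21.
Molecular formula: C11H21N3O2S2

C11H21N3O2S2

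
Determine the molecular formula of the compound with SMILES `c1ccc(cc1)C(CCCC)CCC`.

C14H22

Heavy atoms from the SMILES: 14 C.
Implicit hydrogens by atom environment:
  5 × C: 2 H each → 10
  5 × C (aromatic): 1 H each → 5
  2 × C: 3 H each → 6
  1 × C: 1 H
  1 × C (aromatic): no H
  Total hydrogens = 22.
Molecular formula: C14H22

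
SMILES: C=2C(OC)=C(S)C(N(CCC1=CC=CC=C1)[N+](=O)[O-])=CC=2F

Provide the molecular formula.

Heavy atoms from the SMILES: 15 C, 1 F, 2 N, 3 O, 1 S.
Implicit hydrogens by atom environment:
  7 × C (aromatic): 1 H each → 7
  5 × C (aromatic): no H
  2 × C: 2 H each → 4
  2 × O: no H
  1 × C: 3 H
  1 × F: no H
  1 × N: no H
  1 × N (charge +1): no H
  1 × O (charge -1): no H
  1 × S: 1 H
  Total hydrogens = 15.
Molecular formula: C15H15FN2O3S

C15H15FN2O3S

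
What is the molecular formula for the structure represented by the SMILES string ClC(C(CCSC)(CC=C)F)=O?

Heavy atoms from the SMILES: 8 C, 1 Cl, 1 F, 1 O, 1 S.
Implicit hydrogens by atom environment:
  4 × C: 2 H each → 8
  2 × C: no H
  1 × C: 3 H
  1 × C: 1 H
  1 × Cl: no H
  1 × F: no H
  1 × O: no H
  1 × S: no H
  Total hydrogens = 12.
Molecular formula: C8H12ClFOS

C8H12ClFOS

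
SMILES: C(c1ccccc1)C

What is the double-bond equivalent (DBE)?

4

Molecular formula from the SMILES: C8H10.
DoU = (2C + 2 + N − H − X)/2 = (2·8 + 2 + 0 − 10 − 0)/2 = 8/2 = 4.
(Structurally: 1 ring(s) + 3 π bond(s) = 4.)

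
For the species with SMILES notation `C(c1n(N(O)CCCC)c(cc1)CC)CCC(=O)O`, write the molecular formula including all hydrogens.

C14H24N2O3

Heavy atoms from the SMILES: 14 C, 2 N, 3 O.
Implicit hydrogens by atom environment:
  7 × C: 2 H each → 14
  2 × C: 3 H each → 6
  2 × C (aromatic): 1 H each → 2
  2 × C (aromatic): no H
  2 × O: 1 H each → 2
  1 × C: no H
  1 × N (aromatic): no H
  1 × N: no H
  1 × O: no H
  Total hydrogens = 24.
Molecular formula: C14H24N2O3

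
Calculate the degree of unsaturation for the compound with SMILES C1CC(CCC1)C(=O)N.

Molecular formula from the SMILES: C7H13NO.
DoU = (2C + 2 + N − H − X)/2 = (2·7 + 2 + 1 − 13 − 0)/2 = 4/2 = 2.
(Structurally: 1 ring(s) + 1 π bond(s) = 2.)

2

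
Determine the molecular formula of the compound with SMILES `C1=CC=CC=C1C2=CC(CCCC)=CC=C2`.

C16H18

Heavy atoms from the SMILES: 16 C.
Implicit hydrogens by atom environment:
  9 × C (aromatic): 1 H each → 9
  3 × C: 2 H each → 6
  3 × C (aromatic): no H
  1 × C: 3 H
  Total hydrogens = 18.
Molecular formula: C16H18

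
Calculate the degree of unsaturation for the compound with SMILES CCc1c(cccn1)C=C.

Molecular formula from the SMILES: C9H11N.
DoU = (2C + 2 + N − H − X)/2 = (2·9 + 2 + 1 − 11 − 0)/2 = 10/2 = 5.
(Structurally: 1 ring(s) + 4 π bond(s) = 5.)

5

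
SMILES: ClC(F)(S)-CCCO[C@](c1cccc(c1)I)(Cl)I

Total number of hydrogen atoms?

Hydrogens are implicit in SMILES; fill each atom to its normal valence:
  4 × C (aromatic): 1 H each → 4
  3 × C: 2 H each → 6
  2 × C: no H
  2 × C (aromatic): no H
  2 × Cl: no H
  2 × I: no H
  1 × F: no H
  1 × O: no H
  1 × S: 1 H
  Total hydrogens = 11.

11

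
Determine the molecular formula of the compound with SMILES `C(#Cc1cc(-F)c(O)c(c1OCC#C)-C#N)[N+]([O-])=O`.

Heavy atoms from the SMILES: 12 C, 1 F, 2 N, 4 O.
Implicit hydrogens by atom environment:
  5 × C (aromatic): no H
  4 × C: no H
  2 × O: no H
  1 × C: 2 H
  1 × C (aromatic): 1 H
  1 × C: 1 H
  1 × F: no H
  1 × N (charge +1): no H
  1 × N: no H
  1 × O: 1 H
  1 × O (charge -1): no H
  Total hydrogens = 5.
Molecular formula: C12H5FN2O4

C12H5FN2O4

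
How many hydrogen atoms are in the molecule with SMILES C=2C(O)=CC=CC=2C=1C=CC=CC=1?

10

Hydrogens are implicit in SMILES; fill each atom to its normal valence:
  9 × C (aromatic): 1 H each → 9
  3 × C (aromatic): no H
  1 × O: 1 H
  Total hydrogens = 10.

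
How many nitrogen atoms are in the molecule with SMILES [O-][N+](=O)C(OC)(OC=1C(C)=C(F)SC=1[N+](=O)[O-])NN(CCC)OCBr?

The symbol for nitrogen appears 4 times in the SMILES.

4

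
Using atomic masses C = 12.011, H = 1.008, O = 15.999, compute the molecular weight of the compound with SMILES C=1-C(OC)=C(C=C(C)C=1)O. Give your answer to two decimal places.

138.17

Molecular formula: C8H10O2.
M = 8×12.011 + 10×1.008 + 2×15.999 = 138.17 g/mol.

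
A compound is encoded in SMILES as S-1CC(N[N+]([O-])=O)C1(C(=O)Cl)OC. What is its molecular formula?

C5H7ClN2O4S

Heavy atoms from the SMILES: 5 C, 1 Cl, 2 N, 4 O, 1 S.
Implicit hydrogens by atom environment:
  3 × O: no H
  2 × C: no H
  1 × C: 3 H
  1 × C: 2 H
  1 × C: 1 H
  1 × Cl: no H
  1 × N: 1 H
  1 × N (charge +1): no H
  1 × O (charge -1): no H
  1 × S: no H
  Total hydrogens = 7.
Molecular formula: C5H7ClN2O4S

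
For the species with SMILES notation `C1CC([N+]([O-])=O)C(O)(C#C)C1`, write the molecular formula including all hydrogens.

C7H9NO3

Heavy atoms from the SMILES: 7 C, 1 N, 3 O.
Implicit hydrogens by atom environment:
  3 × C: 2 H each → 6
  2 × C: 1 H each → 2
  2 × C: no H
  1 × N (charge +1): no H
  1 × O: 1 H
  1 × O: no H
  1 × O (charge -1): no H
  Total hydrogens = 9.
Molecular formula: C7H9NO3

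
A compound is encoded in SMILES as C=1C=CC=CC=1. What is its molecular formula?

C6H6

Heavy atoms from the SMILES: 6 C.
Implicit hydrogens by atom environment:
  6 × C (aromatic): 1 H each → 6
  Total hydrogens = 6.
Molecular formula: C6H6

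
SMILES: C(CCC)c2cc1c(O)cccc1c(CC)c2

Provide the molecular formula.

Heavy atoms from the SMILES: 16 C, 1 O.
Implicit hydrogens by atom environment:
  5 × C (aromatic): 1 H each → 5
  5 × C (aromatic): no H
  4 × C: 2 H each → 8
  2 × C: 3 H each → 6
  1 × O: 1 H
  Total hydrogens = 20.
Molecular formula: C16H20O

C16H20O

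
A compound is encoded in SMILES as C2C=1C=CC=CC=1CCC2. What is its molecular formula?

Heavy atoms from the SMILES: 10 C.
Implicit hydrogens by atom environment:
  4 × C: 2 H each → 8
  4 × C (aromatic): 1 H each → 4
  2 × C (aromatic): no H
  Total hydrogens = 12.
Molecular formula: C10H12

C10H12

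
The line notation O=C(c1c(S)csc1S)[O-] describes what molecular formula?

C5H3O2S3-

Heavy atoms from the SMILES: 5 C, 2 O, 3 S.
Implicit hydrogens by atom environment:
  3 × C (aromatic): no H
  2 × S: 1 H each → 2
  1 × C (aromatic): 1 H
  1 × C: no H
  1 × O: no H
  1 × O (charge -1): no H
  1 × S (aromatic): no H
  Total hydrogens = 3.
Net charge -1.
Molecular formula: C5H3O2S3-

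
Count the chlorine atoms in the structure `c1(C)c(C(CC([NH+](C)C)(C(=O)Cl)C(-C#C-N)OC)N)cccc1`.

The symbol for chlorine appears 1 time in the SMILES.

1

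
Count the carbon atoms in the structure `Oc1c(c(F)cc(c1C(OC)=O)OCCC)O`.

11

The symbol for carbon appears 11 times in the SMILES. Lowercase c denotes aromatic carbon and counts toward C.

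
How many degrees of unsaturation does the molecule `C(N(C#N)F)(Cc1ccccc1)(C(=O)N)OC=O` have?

8

Molecular formula from the SMILES: C11H10FN3O3.
DoU = (2C + 2 + N − H − X)/2 = (2·11 + 2 + 3 − 10 − 1)/2 = 16/2 = 8.
(Structurally: 1 ring(s) + 7 π bond(s) = 8.)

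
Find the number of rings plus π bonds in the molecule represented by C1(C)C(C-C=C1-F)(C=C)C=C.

4

Molecular formula from the SMILES: C10H13F.
DoU = (2C + 2 + N − H − X)/2 = (2·10 + 2 + 0 − 13 − 1)/2 = 8/2 = 4.
(Structurally: 1 ring(s) + 3 π bond(s) = 4.)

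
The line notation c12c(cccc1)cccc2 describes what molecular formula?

Heavy atoms from the SMILES: 10 C.
Implicit hydrogens by atom environment:
  8 × C (aromatic): 1 H each → 8
  2 × C (aromatic): no H
  Total hydrogens = 8.
Molecular formula: C10H8

C10H8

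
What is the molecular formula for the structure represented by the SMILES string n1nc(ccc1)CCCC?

Heavy atoms from the SMILES: 8 C, 2 N.
Implicit hydrogens by atom environment:
  3 × C: 2 H each → 6
  3 × C (aromatic): 1 H each → 3
  2 × N (aromatic): no H
  1 × C: 3 H
  1 × C (aromatic): no H
  Total hydrogens = 12.
Molecular formula: C8H12N2

C8H12N2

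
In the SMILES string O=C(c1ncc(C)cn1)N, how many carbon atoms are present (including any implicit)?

The symbol for carbon appears 6 times in the SMILES. Lowercase c denotes aromatic carbon and counts toward C.

6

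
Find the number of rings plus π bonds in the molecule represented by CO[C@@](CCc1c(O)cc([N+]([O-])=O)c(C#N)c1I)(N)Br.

Molecular formula from the SMILES: C11H11BrIN3O4.
DoU = (2C + 2 + N − H − X)/2 = (2·11 + 2 + 3 − 11 − 2)/2 = 14/2 = 7.
(Structurally: 1 ring(s) + 6 π bond(s) = 7.)

7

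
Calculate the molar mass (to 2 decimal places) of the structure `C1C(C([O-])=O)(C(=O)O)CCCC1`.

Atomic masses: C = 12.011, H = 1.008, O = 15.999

Molecular formula: C8H11O4-.
M = 8×12.011 + 11×1.008 + 4×15.999 = 171.17 g/mol.

171.17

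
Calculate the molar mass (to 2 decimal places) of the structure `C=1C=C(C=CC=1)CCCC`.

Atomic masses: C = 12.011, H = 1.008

Molecular formula: C10H14.
M = 10×12.011 + 14×1.008 = 134.22 g/mol.

134.22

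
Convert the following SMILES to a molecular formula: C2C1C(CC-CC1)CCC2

C10H18

Heavy atoms from the SMILES: 10 C.
Implicit hydrogens by atom environment:
  8 × C: 2 H each → 16
  2 × C: 1 H each → 2
  Total hydrogens = 18.
Molecular formula: C10H18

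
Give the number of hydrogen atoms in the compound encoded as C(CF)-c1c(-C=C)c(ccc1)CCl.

Hydrogens are implicit in SMILES; fill each atom to its normal valence:
  4 × C: 2 H each → 8
  3 × C (aromatic): 1 H each → 3
  3 × C (aromatic): no H
  1 × C: 1 H
  1 × Cl: no H
  1 × F: no H
  Total hydrogens = 12.

12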